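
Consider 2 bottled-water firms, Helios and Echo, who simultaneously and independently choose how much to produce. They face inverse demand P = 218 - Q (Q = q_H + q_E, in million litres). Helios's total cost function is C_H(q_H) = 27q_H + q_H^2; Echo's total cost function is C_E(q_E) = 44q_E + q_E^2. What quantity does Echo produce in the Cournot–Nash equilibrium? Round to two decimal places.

33.67

Helios's profit: π_H = (218 - Q)q_H - (27q_H + q_H²). Setting ∂π_H/∂q_H = 0: 191 - 4q_H - (q_E) = 0.
Echo's first-order condition: 174 - 4q_E - (q_H) = 0.
Rearranging gives the reaction functions q_H = (191 - q_E)/4 and q_E = (174 - q_H)/4.
Solving the pair: q_H = 118/3, q_E = 101/3.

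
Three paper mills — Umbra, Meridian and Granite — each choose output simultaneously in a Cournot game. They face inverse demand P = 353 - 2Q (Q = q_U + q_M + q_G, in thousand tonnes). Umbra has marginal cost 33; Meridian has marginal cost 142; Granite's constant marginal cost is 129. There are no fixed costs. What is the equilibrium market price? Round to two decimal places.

Umbra's profit: π_U = (353 - 2Q)q_U - (33q_U). Setting ∂π_U/∂q_U = 0: 320 - 4q_U - 2(q_M + q_G) = 0.
Meridian's profit: π_M = (353 - 2Q)q_M - (142q_M). Setting ∂π_M/∂q_M = 0: 211 - 4q_M - 2(q_U + q_G) = 0.
Granite's first-order condition: 224 - 4q_G - 2(q_U + q_M) = 0.
Adding the 3 first-order conditions: 755 − 8Q = 0, so Q = 755/8.
Back-substituting: q_U = (320 − 755/4)/2 = 525/8, q_M = (211 − 755/4)/2 = 89/8, q_G = (224 − 755/4)/2 = 141/8.
Total output Q = 755/8, so price P = 353 - 2·(755/8) = 657/4.

164.25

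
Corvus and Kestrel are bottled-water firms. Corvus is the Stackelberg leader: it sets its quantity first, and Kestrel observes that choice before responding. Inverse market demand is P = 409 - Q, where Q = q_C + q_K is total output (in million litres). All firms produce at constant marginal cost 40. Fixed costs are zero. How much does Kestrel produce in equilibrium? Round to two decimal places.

The follower Kestrel best-responds to any q_C: π_K = (409 - Q)q_K - 40q_K.
∂π_K/∂q_K = 369 - q_C - 2q_K = 0 gives the reaction function q_K = (369 - q_C)/2.
Corvus substitutes q_K(q_C) into its own profit: π_C = q_C(409 - q_C - (369 - q_C)/2) - 40q_C = (449/2 - (1/2)q_C)q_C - 40q_C.
Maximising: ∂π_C/∂q_C = 369/2 - q_C = 0, giving q_C = 369/2.
Then q_K = (369 - 369/2)/2 = 369/4.

92.25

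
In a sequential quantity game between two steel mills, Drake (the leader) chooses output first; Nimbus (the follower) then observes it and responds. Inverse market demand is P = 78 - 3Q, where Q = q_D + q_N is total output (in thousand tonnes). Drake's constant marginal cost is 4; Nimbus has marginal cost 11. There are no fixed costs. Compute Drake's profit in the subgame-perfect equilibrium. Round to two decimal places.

The follower Nimbus best-responds to any q_D: π_N = (78 - 3Q)q_N - 11q_N.
Follower FOC: 67 - 3q_D - 6q_N = 0, so q_N(q_D) = (67 - 3q_D)/6.
The leader anticipates this reaction. Substituting into P = 78 - 3Q gives P = 89/2 - (3/2)q_D, so π_D = (89/2 - (3/2)q_D)q_D - 4q_D.
Maximising: ∂π_D/∂q_D = 81/2 - 3q_D = 0, giving q_D = 27/2.
Then q_N = (67 - 3·(27/2))/6 = 53/12.
Price P = 78 - 3·(215/12) = 97/4.
Drake's profit: (97/4 - 4)·(27/2) = 273.3750.

273.38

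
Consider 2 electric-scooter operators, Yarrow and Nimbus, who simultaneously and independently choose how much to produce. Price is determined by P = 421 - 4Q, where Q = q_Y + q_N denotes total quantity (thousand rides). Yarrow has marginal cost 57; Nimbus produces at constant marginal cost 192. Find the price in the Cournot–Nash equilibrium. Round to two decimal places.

Yarrow's profit: π_Y = (421 - 4Q)q_Y - (57q_Y). Setting ∂π_Y/∂q_Y = 0: 364 - 8q_Y - 4(q_N) = 0.
Nimbus's first-order condition: 229 - 8q_N - 4(q_Y) = 0.
Rearranging gives the reaction functions q_Y = (364 - 4q_N)/8 and q_N = (229 - 4q_Y)/8.
Solving the pair: q_Y = 499/12, q_N = 47/6.
Total output Q = 593/12, so price P = 421 - 4·(593/12) = 670/3.

223.33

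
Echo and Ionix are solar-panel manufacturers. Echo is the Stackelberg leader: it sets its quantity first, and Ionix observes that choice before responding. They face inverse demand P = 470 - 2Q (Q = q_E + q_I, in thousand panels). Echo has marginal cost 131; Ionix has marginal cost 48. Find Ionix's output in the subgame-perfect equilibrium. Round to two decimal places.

73.50

The follower Ionix best-responds to any q_E: π_I = (470 - 2Q)q_I - 48q_I.
Setting the follower's marginal profit to zero, 422 - 2q_E - 4q_I = 0, i.e. q_I = (422 - 2q_E)/4.
Echo substitutes q_I(q_E) into its own profit: π_E = q_E(470 - 2q_E - (422 - 2q_E)/2) - 131q_E = (259 - q_E)q_E - 131q_E.
The leader's first-order condition 128 - 2q_E = 0 yields q_E = 64.
Then q_I = (422 - 2·64)/4 = 147/2.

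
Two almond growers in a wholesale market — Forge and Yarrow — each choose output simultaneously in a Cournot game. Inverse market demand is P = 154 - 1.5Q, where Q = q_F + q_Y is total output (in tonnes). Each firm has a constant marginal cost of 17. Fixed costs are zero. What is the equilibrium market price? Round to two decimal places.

Each firm earns π_i = (154 - 1.5Q)q_i - 17q_i.
First-order condition (treating rivals' output as given): 137 - 3q_i - (3/2)q_j = 0.
With identical firms every q_j equals q_i, so q_j = q_i and 137 = (9/2)q_i, giving q_i = 274/9.
Total output Q = 548/9, so price P = 154 - (3/2)·(548/9) = 188/3.

62.67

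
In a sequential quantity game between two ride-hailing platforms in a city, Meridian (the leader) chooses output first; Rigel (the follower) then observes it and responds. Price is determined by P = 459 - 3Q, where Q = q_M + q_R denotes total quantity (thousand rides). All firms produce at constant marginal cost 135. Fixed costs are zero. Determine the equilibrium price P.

Solve by backward induction. Given q_M, the follower Rigel maximises π_R = (459 - 3q_M - 3q_R)q_R - 135q_R.
Follower FOC: 324 - 3q_M - 6q_R = 0, so q_R(q_M) = (324 - 3q_M)/6.
Meridian substitutes q_R(q_M) into its own profit: π_M = q_M(459 - 3q_M - (324 - 3q_M)/2) - 135q_M = (297 - (3/2)q_M)q_M - 135q_M.
Maximising: ∂π_M/∂q_M = 162 - 3q_M = 0, giving q_M = 54.
Then q_R = (324 - 3·54)/6 = 27.
Total output Q = 81, so price P = 459 - 3·81 = 216.

216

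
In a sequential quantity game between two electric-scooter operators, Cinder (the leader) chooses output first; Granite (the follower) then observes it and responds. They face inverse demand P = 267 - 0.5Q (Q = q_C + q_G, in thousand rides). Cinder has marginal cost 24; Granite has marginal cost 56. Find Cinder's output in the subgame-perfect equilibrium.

Solve by backward induction. Given q_C, the follower Granite maximises π_G = (267 - (1/2)q_C - (1/2)q_G)q_G - 56q_G.
Setting the follower's marginal profit to zero, 211 - (1/2)q_C - q_G = 0, i.e. q_G = (211 - (1/2)q_C).
Cinder substitutes q_G(q_C) into its own profit: π_C = q_C(267 - (1/2)q_C - (211 - (1/2)q_C)/2) - 24q_C = (323/2 - (1/4)q_C)q_C - 24q_C.
Leader FOC: 275/2 - (1/2)q_C = 0, so q_C = 275.
Then q_G = (211 - (1/2)·275) = 147/2.

275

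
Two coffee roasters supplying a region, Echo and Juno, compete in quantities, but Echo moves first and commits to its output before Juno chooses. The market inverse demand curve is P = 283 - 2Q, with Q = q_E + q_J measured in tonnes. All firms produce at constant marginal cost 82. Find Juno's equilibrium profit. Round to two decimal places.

Solve by backward induction. Given q_E, the follower Juno maximises π_J = (283 - 2q_E - 2q_J)q_J - 82q_J.
∂π_J/∂q_J = 201 - 2q_E - 4q_J = 0 gives the reaction function q_J = (201 - 2q_E)/4.
Echo substitutes q_J(q_E) into its own profit: π_E = q_E(283 - 2q_E - (201 - 2q_E)/2) - 82q_E = (365/2 - q_E)q_E - 82q_E.
Leader FOC: 201/2 - 2q_E = 0, so q_E = 201/4.
Then q_J = (201 - 2·(201/4))/4 = 201/8.
Price P = 283 - 2·(603/8) = 529/4.
Juno's profit: (529/4 - 82)·(201/8) = 1262.5313.

1262.53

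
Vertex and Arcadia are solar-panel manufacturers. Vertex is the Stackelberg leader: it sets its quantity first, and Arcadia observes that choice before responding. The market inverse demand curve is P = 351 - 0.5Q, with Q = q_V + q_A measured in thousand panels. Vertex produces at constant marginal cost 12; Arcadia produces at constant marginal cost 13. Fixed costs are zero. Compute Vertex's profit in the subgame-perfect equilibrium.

The follower Arcadia best-responds to any q_V: π_A = (351 - 0.5Q)q_A - 13q_A.
∂π_A/∂q_A = 338 - (1/2)q_V - q_A = 0 gives the reaction function q_A = (338 - (1/2)q_V).
The leader anticipates this reaction. Substituting into P = 351 - 0.5Q gives P = 182 - (1/4)q_V, so π_V = (182 - (1/4)q_V)q_V - 12q_V.
The leader's first-order condition 170 - (1/2)q_V = 0 yields q_V = 340.
Then q_A = (338 - (1/2)·340) = 168.
Price P = 351 - (1/2)·508 = 97.
Vertex's profit: (97 - 12)·340 = 28900.

28900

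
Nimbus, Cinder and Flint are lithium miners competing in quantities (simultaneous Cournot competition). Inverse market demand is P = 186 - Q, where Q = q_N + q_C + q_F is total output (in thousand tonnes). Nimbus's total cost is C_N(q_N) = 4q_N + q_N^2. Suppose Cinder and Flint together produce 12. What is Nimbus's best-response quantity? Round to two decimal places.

42.50

With rivals' combined output fixed at 12, Nimbus's profit is π_N = (186 - 12 - q_N)q_N - (4q_N + q_N²) = (174 - q_N)q_N - (4q_N + q_N²).
∂π_N/∂q_N = 170 - 4q_N = 0, so q_N = 85/2.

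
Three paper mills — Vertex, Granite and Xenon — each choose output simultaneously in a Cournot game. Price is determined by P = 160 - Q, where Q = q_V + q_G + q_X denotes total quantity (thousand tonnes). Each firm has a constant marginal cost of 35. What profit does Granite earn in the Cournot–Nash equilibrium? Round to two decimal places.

976.56

A representative firm's profit is π_i = q_i(160 - Q) - 35q_i.
First-order condition (treating rivals' output as given): 125 - 2q_i - Σ_{j≠i} q_j = 0.
With identical firms every q_j equals q_i, so Σ_{j≠i} q_j = 2q_i and 125 = 4q_i, giving q_i = 125/4.
Price P = 160 - 375/4 = 265/4.
Granite's profit: (265/4 - 35)·(125/4) = 976.5625.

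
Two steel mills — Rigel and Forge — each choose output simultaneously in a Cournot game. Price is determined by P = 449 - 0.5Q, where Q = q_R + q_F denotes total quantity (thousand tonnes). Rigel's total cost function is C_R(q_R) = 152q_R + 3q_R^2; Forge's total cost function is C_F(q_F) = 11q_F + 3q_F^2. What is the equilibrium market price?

400

Rigel's profit: π_R = (449 - 0.5Q)q_R - (152q_R + 3q_R²). Setting ∂π_R/∂q_R = 0: 297 - 7q_R - (1/2)(q_F) = 0.
Forge's profit: π_F = (449 - 0.5Q)q_F - (11q_F + 3q_F²). Setting ∂π_F/∂q_F = 0: 438 - 7q_F - (1/2)(q_R) = 0.
So q_R = (297 - (1/2)q_F)/7 and q_F = (438 - (1/2)q_R)/7.
Substituting one into the other gives q_R = 496/13 and q_F = 778/13.
Total output Q = 98, so price P = 449 - (1/2)·98 = 400.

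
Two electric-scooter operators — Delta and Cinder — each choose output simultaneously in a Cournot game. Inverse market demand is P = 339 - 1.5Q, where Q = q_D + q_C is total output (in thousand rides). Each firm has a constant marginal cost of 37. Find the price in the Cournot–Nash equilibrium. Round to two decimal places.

A representative firm's profit is π_i = q_i(339 - 1.5Q) - 37q_i.
Setting ∂π_i/∂q_i = 0 with rivals' quantities fixed: 302 - 3q_i - (3/2)q_j = 0.
By symmetry each firm produces the same amount; substituting q_j = q_i yields q_i = 302/(9/2) = 604/9.
Total output Q = 1208/9, so price P = 339 - (3/2)·(1208/9) = 413/3.

137.67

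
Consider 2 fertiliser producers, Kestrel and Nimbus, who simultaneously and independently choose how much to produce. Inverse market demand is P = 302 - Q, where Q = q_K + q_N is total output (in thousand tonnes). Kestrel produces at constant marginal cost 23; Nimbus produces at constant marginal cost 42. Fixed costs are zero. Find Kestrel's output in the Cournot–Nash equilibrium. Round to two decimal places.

Kestrel's profit: π_K = (302 - Q)q_K - (23q_K). Setting ∂π_K/∂q_K = 0: 279 - 2q_K - (q_N) = 0.
Nimbus's profit: π_N = (302 - Q)q_N - (42q_N). Setting ∂π_N/∂q_N = 0: 260 - 2q_N - (q_K) = 0.
Rearranging gives the reaction functions q_K = (279 - q_N)/2 and q_N = (260 - q_K)/2.
Substituting one into the other gives q_K = 298/3 and q_N = 241/3.

99.33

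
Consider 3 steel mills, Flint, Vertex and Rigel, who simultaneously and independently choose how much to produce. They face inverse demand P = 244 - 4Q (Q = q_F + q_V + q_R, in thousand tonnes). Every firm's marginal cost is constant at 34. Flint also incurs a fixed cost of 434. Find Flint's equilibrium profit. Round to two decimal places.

A representative firm's profit is π_i = q_i(244 - 4Q) - 34q_i.
Setting ∂π_i/∂q_i = 0 with rivals' quantities fixed: 210 - 8q_i - 4·Σ_{j≠i} q_j = 0.
By symmetry each firm produces the same amount; substituting Σ_{j≠i} q_j = 2q_i yields q_i = 210/16 = 105/8.
Price P = 244 - 4·(315/8) = 173/2.
Flint's profit: (173/2 - 34)·(105/8) - 434 = 255.0625.

255.06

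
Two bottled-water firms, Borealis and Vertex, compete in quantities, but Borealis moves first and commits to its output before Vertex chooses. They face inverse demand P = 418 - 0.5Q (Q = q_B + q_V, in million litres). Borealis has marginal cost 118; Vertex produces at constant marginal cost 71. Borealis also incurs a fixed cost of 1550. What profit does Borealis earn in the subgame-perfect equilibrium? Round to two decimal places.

14452.25

The follower Vertex best-responds to any q_B: π_V = (418 - 0.5Q)q_V - 71q_V.
∂π_V/∂q_V = 347 - (1/2)q_B - q_V = 0 gives the reaction function q_V = (347 - (1/2)q_B).
The leader anticipates this reaction. Substituting into P = 418 - 0.5Q gives P = 489/2 - (1/4)q_B, so π_B = (489/2 - (1/4)q_B)q_B - 118q_B.
Maximising: ∂π_B/∂q_B = 253/2 - (1/2)q_B = 0, giving q_B = 253.
Then q_V = (347 - (1/2)·253) = 441/2.
Price P = 418 - (1/2)·(947/2) = 725/4.
Borealis's profit: (725/4 - 118)·253 - 1550 = 14452.2500.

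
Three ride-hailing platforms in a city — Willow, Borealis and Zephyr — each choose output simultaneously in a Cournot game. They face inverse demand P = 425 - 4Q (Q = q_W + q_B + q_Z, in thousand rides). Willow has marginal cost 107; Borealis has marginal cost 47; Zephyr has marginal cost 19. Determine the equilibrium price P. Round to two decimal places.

Willow's profit: π_W = (425 - 4Q)q_W - (107q_W). Setting ∂π_W/∂q_W = 0: 318 - 8q_W - 4(q_B + q_Z) = 0.
Borealis's profit: π_B = (425 - 4Q)q_B - (47q_B). Setting ∂π_B/∂q_B = 0: 378 - 8q_B - 4(q_W + q_Z) = 0.
Zephyr's profit: π_Z = (425 - 4Q)q_Z - (19q_Z). Setting ∂π_Z/∂q_Z = 0: 406 - 8q_Z - 4(q_W + q_B) = 0.
Adding the 3 conditions: 1102 − 8Q − 8Q = 0, i.e. Q = 551/8.
Back-substituting: q_W = (318 − 551/2)/4 = 85/8, q_B = (378 − 551/2)/4 = 205/8, q_Z = (406 − 551/2)/4 = 261/8.
Total output Q = 551/8, so price P = 425 - 4·(551/8) = 299/2.

149.50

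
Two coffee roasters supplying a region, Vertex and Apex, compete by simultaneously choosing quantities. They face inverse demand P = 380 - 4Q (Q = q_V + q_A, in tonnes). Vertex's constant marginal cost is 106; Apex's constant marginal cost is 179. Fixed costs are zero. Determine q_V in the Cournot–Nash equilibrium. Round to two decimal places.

28.92

Vertex's profit: π_V = (380 - 4Q)q_V - (106q_V). Setting ∂π_V/∂q_V = 0: 274 - 8q_V - 4(q_A) = 0.
Apex's first-order condition: 201 - 8q_A - 4(q_V) = 0.
Rearranging gives the reaction functions q_V = (274 - 4q_A)/8 and q_A = (201 - 4q_V)/8.
Substituting one into the other gives q_V = 347/12 and q_A = 32/3.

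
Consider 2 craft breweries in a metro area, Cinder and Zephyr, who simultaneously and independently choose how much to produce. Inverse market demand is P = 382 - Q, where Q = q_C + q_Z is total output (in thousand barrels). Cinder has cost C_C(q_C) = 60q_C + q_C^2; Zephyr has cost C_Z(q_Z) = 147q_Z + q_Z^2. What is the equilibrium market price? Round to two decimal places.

Cinder's profit: π_C = (382 - Q)q_C - (60q_C + q_C²). Setting ∂π_C/∂q_C = 0: 322 - 4q_C - (q_Z) = 0.
Zephyr's profit: π_Z = (382 - Q)q_Z - (147q_Z + q_Z²). Setting ∂π_Z/∂q_Z = 0: 235 - 4q_Z - (q_C) = 0.
So q_C = (322 - q_Z)/4 and q_Z = (235 - q_C)/4.
Solving the pair: q_C = 351/5, q_Z = 206/5.
Total output Q = 557/5, so price P = 382 - 557/5 = 1353/5.

270.60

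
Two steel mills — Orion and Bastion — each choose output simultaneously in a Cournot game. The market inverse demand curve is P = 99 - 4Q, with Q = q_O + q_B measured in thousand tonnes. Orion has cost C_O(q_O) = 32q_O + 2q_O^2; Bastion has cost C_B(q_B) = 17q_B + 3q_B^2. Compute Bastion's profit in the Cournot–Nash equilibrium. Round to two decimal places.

Orion's profit: π_O = (99 - 4Q)q_O - (32q_O + 2q_O²). Setting ∂π_O/∂q_O = 0: 67 - 12q_O - 4(q_B) = 0.
Bastion's profit: π_B = (99 - 4Q)q_B - (17q_B + 3q_B²). Setting ∂π_B/∂q_B = 0: 82 - 14q_B - 4(q_O) = 0.
Rearranging gives the reaction functions q_O = (67 - 4q_B)/12 and q_B = (82 - 4q_O)/14.
Substituting one into the other gives q_O = 305/76 and q_B = 179/38.
Price P = 99 - 4·(663/76) = 1218/19.
Bastion's profit: (1218/19)·(179/38) - 17·(179/38) - 3(179/38)² = 155.3234.

155.32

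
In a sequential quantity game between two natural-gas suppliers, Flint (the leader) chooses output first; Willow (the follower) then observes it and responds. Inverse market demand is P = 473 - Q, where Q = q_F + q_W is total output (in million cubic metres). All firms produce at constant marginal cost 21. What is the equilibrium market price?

134

The follower Willow best-responds to any q_F: π_W = (473 - Q)q_W - 21q_W.
Setting the follower's marginal profit to zero, 452 - q_F - 2q_W = 0, i.e. q_W = (452 - q_F)/2.
Flint substitutes q_W(q_F) into its own profit: π_F = q_F(473 - q_F - (452 - q_F)/2) - 21q_F = (247 - (1/2)q_F)q_F - 21q_F.
The leader's first-order condition 226 - q_F = 0 yields q_F = 226.
Then q_W = (452 - 226)/2 = 113.
Total output Q = 339, so price P = 473 - 339 = 134.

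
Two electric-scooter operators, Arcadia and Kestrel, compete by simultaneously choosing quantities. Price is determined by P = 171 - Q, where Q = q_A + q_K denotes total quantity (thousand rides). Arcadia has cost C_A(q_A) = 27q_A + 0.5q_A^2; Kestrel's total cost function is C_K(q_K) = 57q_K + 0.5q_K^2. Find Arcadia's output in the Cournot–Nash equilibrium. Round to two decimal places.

39.75

Arcadia's profit: π_A = (171 - Q)q_A - (27q_A + (1/2)q_A²). Setting ∂π_A/∂q_A = 0: 144 - 3q_A - (q_K) = 0.
Kestrel's first-order condition: 114 - 3q_K - (q_A) = 0.
Best responses: q_A = (144 - q_K)/3, q_K = (114 - q_A)/3.
Solving the pair: q_A = 159/4, q_K = 99/4.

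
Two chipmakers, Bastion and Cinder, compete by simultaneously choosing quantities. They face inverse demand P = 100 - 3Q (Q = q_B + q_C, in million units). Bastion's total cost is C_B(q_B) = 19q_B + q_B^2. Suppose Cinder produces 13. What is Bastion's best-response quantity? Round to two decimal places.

With the rival's output fixed at 13, Bastion's profit is π_B = (100 - 3·13 - 3q_B)q_B - (19q_B + q_B²) = (61 - 3q_B)q_B - (19q_B + q_B²).
∂π_B/∂q_B = 42 - 8q_B = 0, so q_B = 21/4.

5.25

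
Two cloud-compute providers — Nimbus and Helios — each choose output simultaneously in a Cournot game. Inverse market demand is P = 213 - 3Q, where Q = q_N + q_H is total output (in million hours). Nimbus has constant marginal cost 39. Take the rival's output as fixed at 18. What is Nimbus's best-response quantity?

20

With the rival's output fixed at 18, Nimbus's profit is π_N = (213 - 3·18 - 3q_N)q_N - (39q_N) = (159 - 3q_N)q_N - (39q_N).
∂π_N/∂q_N = 120 - 6q_N = 0, so q_N = 20.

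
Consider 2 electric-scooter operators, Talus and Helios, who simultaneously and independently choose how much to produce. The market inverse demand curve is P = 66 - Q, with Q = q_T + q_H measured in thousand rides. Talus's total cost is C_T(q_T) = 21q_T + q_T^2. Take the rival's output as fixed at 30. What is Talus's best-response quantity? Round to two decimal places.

3.75

With the rival's output fixed at 30, Talus's profit is π_T = (66 - 30 - q_T)q_T - (21q_T + q_T²) = (36 - q_T)q_T - (21q_T + q_T²).
∂π_T/∂q_T = 15 - 4q_T = 0, so q_T = 15/4.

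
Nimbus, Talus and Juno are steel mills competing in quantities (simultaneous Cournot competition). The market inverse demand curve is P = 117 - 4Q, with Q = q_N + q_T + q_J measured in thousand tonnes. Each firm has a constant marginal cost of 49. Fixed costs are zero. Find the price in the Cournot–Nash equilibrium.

66

Each firm earns π_i = (117 - 4Q)q_i - 49q_i.
First-order condition (treating rivals' output as given): 68 - 8q_i - 4·Σ_{j≠i} q_j = 0.
By symmetry each firm produces the same amount; substituting Σ_{j≠i} q_j = 2q_i yields q_i = 68/16 = 17/4.
Total output Q = 51/4, so price P = 117 - 4·(51/4) = 66.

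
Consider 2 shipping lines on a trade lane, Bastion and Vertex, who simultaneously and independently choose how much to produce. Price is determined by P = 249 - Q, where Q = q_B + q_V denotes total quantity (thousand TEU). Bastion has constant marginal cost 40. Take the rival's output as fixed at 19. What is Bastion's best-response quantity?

95

With the rival's output fixed at 19, Bastion's profit is π_B = (249 - 19 - q_B)q_B - (40q_B) = (230 - q_B)q_B - (40q_B).
∂π_B/∂q_B = 190 - 2q_B = 0, so q_B = 95.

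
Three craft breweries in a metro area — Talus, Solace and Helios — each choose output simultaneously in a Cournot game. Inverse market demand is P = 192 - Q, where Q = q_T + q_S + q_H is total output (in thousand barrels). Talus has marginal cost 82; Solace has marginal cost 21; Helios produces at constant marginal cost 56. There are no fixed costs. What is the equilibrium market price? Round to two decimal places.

Talus's profit: π_T = (192 - Q)q_T - (82q_T). Setting ∂π_T/∂q_T = 0: 110 - 2q_T - (q_S + q_H) = 0.
Solace's profit: π_S = (192 - Q)q_S - (21q_S). Setting ∂π_S/∂q_S = 0: 171 - 2q_S - (q_T + q_H) = 0.
Helios's profit: π_H = (192 - Q)q_H - (56q_H). Setting ∂π_H/∂q_H = 0: 136 - 2q_H - (q_T + q_S) = 0.
Summing all 3 equations gives 417 − 4Q = 0, hence Q = 417/4.
Back-substituting: q_T = (110 − 417/4) = 23/4, q_S = (171 − 417/4) = 267/4, q_H = (136 − 417/4) = 127/4.
Total output Q = 417/4, so price P = 192 - 417/4 = 351/4.

87.75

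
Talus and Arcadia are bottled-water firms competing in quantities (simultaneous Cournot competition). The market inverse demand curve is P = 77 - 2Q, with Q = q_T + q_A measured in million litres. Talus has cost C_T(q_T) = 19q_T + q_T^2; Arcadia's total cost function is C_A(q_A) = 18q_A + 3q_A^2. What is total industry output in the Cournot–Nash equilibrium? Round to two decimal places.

Talus's profit: π_T = (77 - 2Q)q_T - (19q_T + q_T²). Setting ∂π_T/∂q_T = 0: 58 - 6q_T - 2(q_A) = 0.
Arcadia's first-order condition: 59 - 10q_A - 2(q_T) = 0.
So q_T = (58 - 2q_A)/6 and q_A = (59 - 2q_T)/10.
Solving the pair: q_T = 33/4, q_A = 17/4.
Total output Q = 33/4 + 17/4 = 25/2.

12.50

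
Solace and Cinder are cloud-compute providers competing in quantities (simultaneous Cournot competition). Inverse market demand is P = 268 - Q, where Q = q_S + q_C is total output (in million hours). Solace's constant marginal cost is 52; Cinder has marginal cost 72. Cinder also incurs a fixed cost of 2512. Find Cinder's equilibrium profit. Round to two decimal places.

929.78

Solace's profit: π_S = (268 - Q)q_S - (52q_S). Setting ∂π_S/∂q_S = 0: 216 - 2q_S - (q_C) = 0.
Cinder's first-order condition: 196 - 2q_C - (q_S) = 0.
Rearranging gives the reaction functions q_S = (216 - q_C)/2 and q_C = (196 - q_S)/2.
Solving the pair: q_S = 236/3, q_C = 176/3.
Price P = 268 - 412/3 = 392/3.
Cinder's profit: (392/3 - 72)·(176/3) - 2512 = 929.7778.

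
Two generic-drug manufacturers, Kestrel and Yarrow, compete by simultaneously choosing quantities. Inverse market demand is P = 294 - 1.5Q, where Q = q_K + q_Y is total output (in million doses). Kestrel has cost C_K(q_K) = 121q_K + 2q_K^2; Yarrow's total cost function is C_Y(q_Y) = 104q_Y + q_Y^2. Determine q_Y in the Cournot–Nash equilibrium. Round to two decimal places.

32.69

Kestrel's profit: π_K = (294 - 1.5Q)q_K - (121q_K + 2q_K²). Setting ∂π_K/∂q_K = 0: 173 - 7q_K - (3/2)(q_Y) = 0.
Yarrow's first-order condition: 190 - 5q_Y - (3/2)(q_K) = 0.
Rearranging gives the reaction functions q_K = (173 - (3/2)q_Y)/7 and q_Y = (190 - (3/2)q_K)/5.
Substituting one into the other gives q_K = 17.7099 and q_Y = 32.6870.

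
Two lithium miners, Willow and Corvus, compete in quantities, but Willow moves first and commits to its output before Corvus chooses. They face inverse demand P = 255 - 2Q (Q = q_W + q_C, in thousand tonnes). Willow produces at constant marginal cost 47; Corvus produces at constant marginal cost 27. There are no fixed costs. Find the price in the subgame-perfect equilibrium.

94

The follower Corvus best-responds to any q_W: π_C = (255 - 2Q)q_C - 27q_C.
∂π_C/∂q_C = 228 - 2q_W - 4q_C = 0 gives the reaction function q_C = (228 - 2q_W)/4.
The leader anticipates this reaction. Substituting into P = 255 - 2Q gives P = 141 - q_W, so π_W = (141 - q_W)q_W - 47q_W.
Maximising: ∂π_W/∂q_W = 94 - 2q_W = 0, giving q_W = 47.
Then q_C = (228 - 2·47)/4 = 67/2.
Total output Q = 161/2, so price P = 255 - 2·(161/2) = 94.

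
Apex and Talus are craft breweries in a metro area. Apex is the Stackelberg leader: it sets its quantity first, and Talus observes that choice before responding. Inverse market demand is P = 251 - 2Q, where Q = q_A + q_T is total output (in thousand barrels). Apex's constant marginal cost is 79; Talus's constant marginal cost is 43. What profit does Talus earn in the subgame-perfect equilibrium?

Solve by backward induction. Given q_A, the follower Talus maximises π_T = (251 - 2q_A - 2q_T)q_T - 43q_T.
∂π_T/∂q_T = 208 - 2q_A - 4q_T = 0 gives the reaction function q_T = (208 - 2q_A)/4.
Apex substitutes q_T(q_A) into its own profit: π_A = q_A(251 - 2q_A - (208 - 2q_A)/2) - 79q_A = (147 - q_A)q_A - 79q_A.
Leader FOC: 68 - 2q_A = 0, so q_A = 34.
Then q_T = (208 - 2·34)/4 = 35.
Price P = 251 - 2·69 = 113.
Talus's profit: (113 - 43)·35 = 2450.

2450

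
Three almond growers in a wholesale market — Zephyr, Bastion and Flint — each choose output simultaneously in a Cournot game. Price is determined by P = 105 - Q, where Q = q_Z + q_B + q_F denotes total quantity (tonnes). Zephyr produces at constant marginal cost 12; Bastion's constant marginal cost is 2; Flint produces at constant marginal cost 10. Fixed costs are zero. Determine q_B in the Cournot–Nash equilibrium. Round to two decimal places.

Zephyr's profit: π_Z = (105 - Q)q_Z - (12q_Z). Setting ∂π_Z/∂q_Z = 0: 93 - 2q_Z - (q_B + q_F) = 0.
Bastion's first-order condition: 103 - 2q_B - (q_Z + q_F) = 0.
Flint's first-order condition: 95 - 2q_F - (q_Z + q_B) = 0.
Adding the 3 first-order conditions: 291 − 4Q = 0, so Q = 291/4.
Back-substituting: q_Z = (93 − 291/4) = 81/4, q_B = (103 − 291/4) = 121/4, q_F = (95 − 291/4) = 89/4.

30.25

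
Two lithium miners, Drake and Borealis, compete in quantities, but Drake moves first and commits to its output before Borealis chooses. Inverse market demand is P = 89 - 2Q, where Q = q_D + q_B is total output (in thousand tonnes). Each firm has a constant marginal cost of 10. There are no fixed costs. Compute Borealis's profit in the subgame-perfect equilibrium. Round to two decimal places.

Solve by backward induction. Given q_D, the follower Borealis maximises π_B = (89 - 2q_D - 2q_B)q_B - 10q_B.
∂π_B/∂q_B = 79 - 2q_D - 4q_B = 0 gives the reaction function q_B = (79 - 2q_D)/4.
The leader anticipates this reaction. Substituting into P = 89 - 2Q gives P = 99/2 - q_D, so π_D = (99/2 - q_D)q_D - 10q_D.
Maximising: ∂π_D/∂q_D = 79/2 - 2q_D = 0, giving q_D = 79/4.
Then q_B = (79 - 2·(79/4))/4 = 79/8.
Price P = 89 - 2·(237/8) = 119/4.
Borealis's profit: (119/4 - 10)·(79/8) = 195.0313.

195.03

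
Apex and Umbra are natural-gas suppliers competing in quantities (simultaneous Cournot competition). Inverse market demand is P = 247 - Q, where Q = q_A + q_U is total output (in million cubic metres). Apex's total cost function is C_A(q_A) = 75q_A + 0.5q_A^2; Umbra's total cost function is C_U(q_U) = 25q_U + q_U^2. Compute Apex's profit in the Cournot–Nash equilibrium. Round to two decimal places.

2692.02

Apex's profit: π_A = (247 - Q)q_A - (75q_A + (1/2)q_A²). Setting ∂π_A/∂q_A = 0: 172 - 3q_A - (q_U) = 0.
Umbra's profit: π_U = (247 - Q)q_U - (25q_U + q_U²). Setting ∂π_U/∂q_U = 0: 222 - 4q_U - (q_A) = 0.
Rearranging gives the reaction functions q_A = (172 - q_U)/3 and q_U = (222 - q_A)/4.
Solving the pair: q_A = 466/11, q_U = 494/11.
Price P = 247 - 960/11 = 1757/11.
Apex's profit: (1757/11)·(466/11) - 75·(466/11) - (1/2)(466/11)² = 2692.0165.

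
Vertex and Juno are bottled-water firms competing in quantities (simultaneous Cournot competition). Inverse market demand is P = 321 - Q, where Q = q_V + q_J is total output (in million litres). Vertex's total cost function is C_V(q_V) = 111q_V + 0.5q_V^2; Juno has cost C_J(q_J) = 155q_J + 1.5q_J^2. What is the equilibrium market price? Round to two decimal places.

237.29

Vertex's profit: π_V = (321 - Q)q_V - (111q_V + (1/2)q_V²). Setting ∂π_V/∂q_V = 0: 210 - 3q_V - (q_J) = 0.
Juno's first-order condition: 166 - 5q_J - (q_V) = 0.
Rearranging gives the reaction functions q_V = (210 - q_J)/3 and q_J = (166 - q_V)/5.
Solving the pair: q_V = 442/7, q_J = 144/7.
Total output Q = 586/7, so price P = 321 - 586/7 = 1661/7.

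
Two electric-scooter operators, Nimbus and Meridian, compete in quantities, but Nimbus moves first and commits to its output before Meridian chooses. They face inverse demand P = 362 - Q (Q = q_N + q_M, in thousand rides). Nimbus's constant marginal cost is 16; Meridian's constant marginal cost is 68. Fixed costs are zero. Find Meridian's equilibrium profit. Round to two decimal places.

2256.25

Solve by backward induction. Given q_N, the follower Meridian maximises π_M = (362 - q_N - q_M)q_M - 68q_M.
Setting the follower's marginal profit to zero, 294 - q_N - 2q_M = 0, i.e. q_M = (294 - q_N)/2.
The leader anticipates this reaction. Substituting into P = 362 - Q gives P = 215 - (1/2)q_N, so π_N = (215 - (1/2)q_N)q_N - 16q_N.
The leader's first-order condition 199 - q_N = 0 yields q_N = 199.
Then q_M = (294 - 199)/2 = 95/2.
Price P = 362 - 493/2 = 231/2.
Meridian's profit: (231/2 - 68)·(95/2) = 2256.2500.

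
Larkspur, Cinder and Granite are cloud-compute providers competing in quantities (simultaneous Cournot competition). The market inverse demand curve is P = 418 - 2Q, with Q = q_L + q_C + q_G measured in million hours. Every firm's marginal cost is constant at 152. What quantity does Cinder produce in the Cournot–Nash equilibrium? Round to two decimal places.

A representative firm's profit is π_i = q_i(418 - 2Q) - 152q_i.
First-order condition (treating rivals' output as given): 266 - 4q_i - 2·Σ_{j≠i} q_j = 0.
By symmetry each firm produces the same amount; substituting Σ_{j≠i} q_j = 2q_i yields q_i = 266/8 = 133/4.

33.25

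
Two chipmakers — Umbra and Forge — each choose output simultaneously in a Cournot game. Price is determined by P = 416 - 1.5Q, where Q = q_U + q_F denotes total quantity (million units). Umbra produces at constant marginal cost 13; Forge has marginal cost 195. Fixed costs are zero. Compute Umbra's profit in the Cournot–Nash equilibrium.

Umbra's profit: π_U = (416 - 1.5Q)q_U - (13q_U). Setting ∂π_U/∂q_U = 0: 403 - 3q_U - (3/2)(q_F) = 0.
Forge's profit: π_F = (416 - 1.5Q)q_F - (195q_F). Setting ∂π_F/∂q_F = 0: 221 - 3q_F - (3/2)(q_U) = 0.
Best responses: q_U = (403 - (3/2)q_F)/3, q_F = (221 - (3/2)q_U)/3.
Substituting one into the other gives q_U = 130 and q_F = 26/3.
Price P = 416 - (3/2)·(416/3) = 208.
Umbra's profit: (208 - 13)·130 = 25350.

25350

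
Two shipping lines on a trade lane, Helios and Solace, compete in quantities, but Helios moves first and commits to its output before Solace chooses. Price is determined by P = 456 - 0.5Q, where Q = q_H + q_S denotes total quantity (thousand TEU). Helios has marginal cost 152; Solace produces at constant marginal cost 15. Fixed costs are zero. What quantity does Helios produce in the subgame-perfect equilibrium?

The follower Solace best-responds to any q_H: π_S = (456 - 0.5Q)q_S - 15q_S.
Setting the follower's marginal profit to zero, 441 - (1/2)q_H - q_S = 0, i.e. q_S = (441 - (1/2)q_H).
Helios substitutes q_S(q_H) into its own profit: π_H = q_H(456 - (1/2)q_H - (441 - (1/2)q_H)/2) - 152q_H = (471/2 - (1/4)q_H)q_H - 152q_H.
The leader's first-order condition 167/2 - (1/2)q_H = 0 yields q_H = 167.
Then q_S = (441 - (1/2)·167) = 715/2.

167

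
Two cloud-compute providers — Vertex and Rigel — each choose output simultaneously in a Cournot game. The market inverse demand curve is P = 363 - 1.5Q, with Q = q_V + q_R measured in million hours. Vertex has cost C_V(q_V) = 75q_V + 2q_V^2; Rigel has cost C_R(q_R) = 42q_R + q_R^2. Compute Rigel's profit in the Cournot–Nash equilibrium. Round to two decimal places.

7678.40

Vertex's profit: π_V = (363 - 1.5Q)q_V - (75q_V + 2q_V²). Setting ∂π_V/∂q_V = 0: 288 - 7q_V - (3/2)(q_R) = 0.
Rigel's profit: π_R = (363 - 1.5Q)q_R - (42q_R + q_R²). Setting ∂π_R/∂q_R = 0: 321 - 5q_R - (3/2)(q_V) = 0.
Best responses: q_V = (288 - (3/2)q_R)/7, q_R = (321 - (3/2)q_V)/5.
Substituting one into the other gives q_V = 29.2672 and q_R = 55.4198.
Price P = 363 - (3/2)·84.6870 = 235.9695.
Rigel's profit: 235.9695·55.4198 - 42·55.4198 - 55.4198² = 7678.3987.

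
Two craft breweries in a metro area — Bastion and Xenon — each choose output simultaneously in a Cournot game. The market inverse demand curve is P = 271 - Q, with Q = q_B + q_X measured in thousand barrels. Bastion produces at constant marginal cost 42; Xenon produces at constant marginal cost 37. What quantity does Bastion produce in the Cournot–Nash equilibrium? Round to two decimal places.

Bastion's profit: π_B = (271 - Q)q_B - (42q_B). Setting ∂π_B/∂q_B = 0: 229 - 2q_B - (q_X) = 0.
Xenon's first-order condition: 234 - 2q_X - (q_B) = 0.
So q_B = (229 - q_X)/2 and q_X = (234 - q_B)/2.
Solving the pair: q_B = 224/3, q_X = 239/3.

74.67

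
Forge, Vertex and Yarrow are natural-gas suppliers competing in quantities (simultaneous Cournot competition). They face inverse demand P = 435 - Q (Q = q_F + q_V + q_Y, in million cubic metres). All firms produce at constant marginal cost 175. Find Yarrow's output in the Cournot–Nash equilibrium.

65

A representative firm's profit is π_i = q_i(435 - Q) - 175q_i.
First-order condition (treating rivals' output as given): 260 - 2q_i - Σ_{j≠i} q_j = 0.
With identical firms every q_j equals q_i, so Σ_{j≠i} q_j = 2q_i and 260 = 4q_i, giving q_i = 65.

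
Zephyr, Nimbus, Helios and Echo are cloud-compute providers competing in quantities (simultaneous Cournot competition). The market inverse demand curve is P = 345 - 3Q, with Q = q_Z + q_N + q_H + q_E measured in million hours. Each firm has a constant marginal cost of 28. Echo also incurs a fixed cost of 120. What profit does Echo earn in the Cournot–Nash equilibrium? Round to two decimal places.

A representative firm's profit is π_i = q_i(345 - 3Q) - 28q_i.
First-order condition (treating rivals' output as given): 317 - 6q_i - 3·Σ_{j≠i} q_j = 0.
With identical firms every q_j equals q_i, so Σ_{j≠i} q_j = 3q_i and 317 = 15q_i, giving q_i = 317/15.
Price P = 345 - 3·(1268/15) = 457/5.
Echo's profit: (457/5 - 28)·(317/15) - 120 = 1219.8533.

1219.85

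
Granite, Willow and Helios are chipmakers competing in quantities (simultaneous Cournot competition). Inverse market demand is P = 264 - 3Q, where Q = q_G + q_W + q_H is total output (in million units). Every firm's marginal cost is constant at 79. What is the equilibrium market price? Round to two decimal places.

Each firm earns π_i = (264 - 3Q)q_i - 79q_i.
First-order condition (treating rivals' output as given): 185 - 6q_i - 3·Σ_{j≠i} q_j = 0.
By symmetry each firm produces the same amount; substituting Σ_{j≠i} q_j = 2q_i yields q_i = 185/12.
Total output Q = 185/4, so price P = 264 - 3·(185/4) = 501/4.

125.25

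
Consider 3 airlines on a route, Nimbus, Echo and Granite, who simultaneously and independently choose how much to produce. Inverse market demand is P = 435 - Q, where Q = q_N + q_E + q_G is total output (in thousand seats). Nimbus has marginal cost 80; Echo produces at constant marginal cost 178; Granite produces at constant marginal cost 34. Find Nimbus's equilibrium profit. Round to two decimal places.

10353.06

Nimbus's profit: π_N = (435 - Q)q_N - (80q_N). Setting ∂π_N/∂q_N = 0: 355 - 2q_N - (q_E + q_G) = 0.
Echo's first-order condition: 257 - 2q_E - (q_N + q_G) = 0.
Granite's profit: π_G = (435 - Q)q_G - (34q_G). Setting ∂π_G/∂q_G = 0: 401 - 2q_G - (q_N + q_E) = 0.
Adding the 3 first-order conditions: 1013 − 4Q = 0, so Q = 1013/4.
Back-substituting: q_N = (355 − 1013/4) = 407/4, q_E = (257 − 1013/4) = 15/4, q_G = (401 − 1013/4) = 591/4.
Price P = 435 - 1013/4 = 727/4.
Nimbus's profit: (727/4 - 80)·(407/4) = 10353.0625.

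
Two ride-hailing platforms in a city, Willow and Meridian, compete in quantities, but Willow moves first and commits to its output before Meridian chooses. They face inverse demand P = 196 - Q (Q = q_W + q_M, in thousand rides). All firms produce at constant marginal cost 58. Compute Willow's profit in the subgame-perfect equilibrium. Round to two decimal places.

The follower Meridian best-responds to any q_W: π_M = (196 - Q)q_M - 58q_M.
Follower FOC: 138 - q_W - 2q_M = 0, so q_M(q_W) = (138 - q_W)/2.
The leader anticipates this reaction. Substituting into P = 196 - Q gives P = 127 - (1/2)q_W, so π_W = (127 - (1/2)q_W)q_W - 58q_W.
Maximising: ∂π_W/∂q_W = 69 - q_W = 0, giving q_W = 69.
Then q_M = (138 - 69)/2 = 69/2.
Price P = 196 - 207/2 = 185/2.
Willow's profit: (185/2 - 58)·69 = 2380.5000.

2380.50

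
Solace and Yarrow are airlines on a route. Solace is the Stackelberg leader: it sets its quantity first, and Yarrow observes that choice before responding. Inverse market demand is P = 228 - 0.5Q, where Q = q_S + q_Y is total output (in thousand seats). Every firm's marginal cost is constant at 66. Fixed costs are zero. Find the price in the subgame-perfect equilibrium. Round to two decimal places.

106.50

The follower Yarrow best-responds to any q_S: π_Y = (228 - 0.5Q)q_Y - 66q_Y.
Setting the follower's marginal profit to zero, 162 - (1/2)q_S - q_Y = 0, i.e. q_Y = (162 - (1/2)q_S).
The leader anticipates this reaction. Substituting into P = 228 - 0.5Q gives P = 147 - (1/4)q_S, so π_S = (147 - (1/4)q_S)q_S - 66q_S.
Leader FOC: 81 - (1/2)q_S = 0, so q_S = 162.
Then q_Y = (162 - (1/2)·162) = 81.
Total output Q = 243, so price P = 228 - (1/2)·243 = 213/2.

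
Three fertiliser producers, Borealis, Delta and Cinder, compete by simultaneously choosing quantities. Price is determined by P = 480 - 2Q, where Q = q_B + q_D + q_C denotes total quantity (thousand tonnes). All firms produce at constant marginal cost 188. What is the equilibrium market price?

261

Each firm earns π_i = (480 - 2Q)q_i - 188q_i.
First-order condition (treating rivals' output as given): 292 - 4q_i - 2·Σ_{j≠i} q_j = 0.
By symmetry each firm produces the same amount; substituting Σ_{j≠i} q_j = 2q_i yields q_i = 292/8 = 73/2.
Total output Q = 219/2, so price P = 480 - 2·(219/2) = 261.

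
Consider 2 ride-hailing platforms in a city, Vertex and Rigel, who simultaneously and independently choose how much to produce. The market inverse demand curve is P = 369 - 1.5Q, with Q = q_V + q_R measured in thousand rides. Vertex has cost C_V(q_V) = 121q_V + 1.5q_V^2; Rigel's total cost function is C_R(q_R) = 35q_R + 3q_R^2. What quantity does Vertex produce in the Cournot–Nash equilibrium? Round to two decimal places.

33.45

Vertex's profit: π_V = (369 - 1.5Q)q_V - (121q_V + (3/2)q_V²). Setting ∂π_V/∂q_V = 0: 248 - 6q_V - (3/2)(q_R) = 0.
Rigel's profit: π_R = (369 - 1.5Q)q_R - (35q_R + 3q_R²). Setting ∂π_R/∂q_R = 0: 334 - 9q_R - (3/2)(q_V) = 0.
So q_V = (248 - (3/2)q_R)/6 and q_R = (334 - (3/2)q_V)/9.
Substituting one into the other gives q_V = 33.4493 and q_R = 31.5362.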